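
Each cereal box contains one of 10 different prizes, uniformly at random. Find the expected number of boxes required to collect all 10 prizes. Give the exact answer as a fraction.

7381/252

After i distinct types are collected, each trial gives a new one with probability (10−i)/10, so the expected wait for the next new type is 10/(10−i).
E = 10/10 + 10/9 + 10/8 + 10/7 + 10/6 + 10/5 + 10/4 + 10/3 + 10/2 + 10/1 = 7381/252.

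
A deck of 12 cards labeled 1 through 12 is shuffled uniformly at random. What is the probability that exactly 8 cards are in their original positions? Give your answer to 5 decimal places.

Choose which 8 of the 12 are fixed: C(12,8) = 495 ways.
The remaining 4 must have no fixed point: D(4) = 9.
P = 495·9/479001600 = 1/107520 ≈ 0.00001.

0.00001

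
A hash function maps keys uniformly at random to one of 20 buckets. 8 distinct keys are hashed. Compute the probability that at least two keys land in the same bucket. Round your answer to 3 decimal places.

0.802

It's easier to compute the probability that all 8 are distinct.
P(all distinct) = 20/20 · 19/20 · ··· · 13/20 ≈ 0.198.
So the probability of at least one match is 1 − 0.198 = 0.802.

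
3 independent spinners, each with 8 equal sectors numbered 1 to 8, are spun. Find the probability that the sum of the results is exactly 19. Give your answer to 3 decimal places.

There are 8^3 = 512 equally likely outcomes.
The number of ordered 3-tuples from {1,…,8} summing to 19 is 21.
P(sum = 19) = 21/512 ≈ 0.041.

0.041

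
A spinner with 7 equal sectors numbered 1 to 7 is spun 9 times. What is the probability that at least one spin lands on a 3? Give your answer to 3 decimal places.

0.750

P(no spin lands on a 3) = (6/7)^9 ≈ 0.250.
P(at least one) = 1 − 0.250 = 0.750.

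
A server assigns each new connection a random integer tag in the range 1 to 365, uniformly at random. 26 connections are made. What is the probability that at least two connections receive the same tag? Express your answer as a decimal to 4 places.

0.5982

It's easier to compute the probability that all 26 are distinct.
P(all distinct) = 365/365 · 364/365 · ··· · 340/365 ≈ 0.4018.
So the probability of at least one match is 1 − 0.4018 = 0.5982.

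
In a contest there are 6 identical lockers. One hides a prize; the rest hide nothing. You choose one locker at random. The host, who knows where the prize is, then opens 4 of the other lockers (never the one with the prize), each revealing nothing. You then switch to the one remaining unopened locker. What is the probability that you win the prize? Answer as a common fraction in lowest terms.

Your original locker holds the prize with probability 1/6, so the other 5 collectively hold it with probability 5/6.
The host can always find 4 empty lockers to open, so the reveals don't change that 5/6; it is now spread over the 1 remaining unopened locker.
P(win by switching) = (5/6) · (1/1) = 5/6.

5/6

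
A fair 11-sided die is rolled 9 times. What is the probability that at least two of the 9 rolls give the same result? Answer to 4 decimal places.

0.9915

P(all 9 different) = 11/11 · 10/11 · ··· · 3/11 ≈ 0.0085.
P(at least two equal) = 1 − 0.0085 = 0.9915.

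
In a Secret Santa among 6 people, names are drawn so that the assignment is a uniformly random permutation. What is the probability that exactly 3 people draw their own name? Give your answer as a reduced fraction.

Choose which 3 of the 6 are fixed: C(6,3) = 20 ways.
The remaining 3 must have no fixed point: D(3) = 2.
P = 20·2/720 = 1/18.

1/18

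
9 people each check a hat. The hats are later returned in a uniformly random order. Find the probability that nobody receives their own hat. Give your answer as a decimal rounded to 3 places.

0.368

This is the derangement probability: permutations of 9 with no fixed point.
D(9) = 9! · (1 − 1/1! + 1/2! − ··· + (−1)^9/9!) = 133496.
P = 133496/362880 = 16687/45360 ≈ 0.368.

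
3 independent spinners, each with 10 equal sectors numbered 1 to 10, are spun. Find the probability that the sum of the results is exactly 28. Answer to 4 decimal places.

There are 10^3 = 1000 equally likely outcomes.
The number of ordered 3-tuples from {1,…,10} summing to 28 is 6.
P(sum = 28) = 6/1000 = 3/500 ≈ 0.0060.

0.0060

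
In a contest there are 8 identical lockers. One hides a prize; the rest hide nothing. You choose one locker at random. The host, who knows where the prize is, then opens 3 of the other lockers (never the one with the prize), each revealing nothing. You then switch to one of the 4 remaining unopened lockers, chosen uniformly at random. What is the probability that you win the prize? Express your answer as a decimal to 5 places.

0.21875

Your original locker holds the prize with probability 1/8, so the other 7 collectively hold it with probability 7/8.
The host can always find 3 empty lockers to open, so the reveals don't change that 7/8; it is now spread over the 4 remaining unopened lockers.
P(win by switching) = (7/8) · (1/4) = 7/32 ≈ 0.21875.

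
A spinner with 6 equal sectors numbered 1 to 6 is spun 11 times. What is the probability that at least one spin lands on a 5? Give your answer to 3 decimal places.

P(no spin lands on a 5) = (5/6)^11 ≈ 0.135.
P(at least one) = 1 − 0.135 = 0.865.

0.865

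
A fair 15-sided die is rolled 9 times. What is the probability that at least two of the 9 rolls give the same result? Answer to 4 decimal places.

P(all 9 different) = 15/15 · 14/15 · ··· · 7/15 ≈ 0.0472.
P(at least two equal) = 1 − 0.0472 = 0.9528.

0.9528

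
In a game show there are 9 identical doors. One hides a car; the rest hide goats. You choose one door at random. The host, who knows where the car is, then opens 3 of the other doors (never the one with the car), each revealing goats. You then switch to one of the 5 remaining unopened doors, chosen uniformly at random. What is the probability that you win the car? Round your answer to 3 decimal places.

Your original door holds the car with probability 1/9, so the other 8 collectively hold it with probability 8/9.
The host can always find 3 empty doors to open, so the reveals don't change that 8/9; it is now spread over the 5 remaining unopened doors.
P(win by switching) = (8/9) · (1/5) = 8/45 ≈ 0.178.

0.178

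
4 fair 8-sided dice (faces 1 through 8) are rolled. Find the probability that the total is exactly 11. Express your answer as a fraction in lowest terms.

15/512

There are 8^4 = 4096 equally likely outcomes.
The number of ordered 4-tuples from {1,…,8} summing to 11 is 120.
P(sum = 11) = 120/4096 = 15/512.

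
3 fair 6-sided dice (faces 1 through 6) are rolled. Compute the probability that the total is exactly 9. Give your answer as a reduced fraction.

25/216

There are 6^3 = 216 equally likely outcomes.
The number of ordered 3-tuples from {1,…,6} summing to 9 is 25.
P(sum = 9) = 25/216.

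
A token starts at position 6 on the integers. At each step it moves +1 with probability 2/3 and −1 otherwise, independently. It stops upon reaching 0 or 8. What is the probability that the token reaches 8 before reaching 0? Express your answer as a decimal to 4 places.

Let r = q/p = (1/3)/(2/3) = 1/2. The recurrence P(i) = p·P(i+1) + q·P(i−1) with P(0)=0, P(8)=1 gives P(i) = (1 − r^i)/(1 − r^8).
P(6) = (1 − (1/2)^6) / (1 − (1/2)^8) = 84/85 ≈ 0.9882.

0.9882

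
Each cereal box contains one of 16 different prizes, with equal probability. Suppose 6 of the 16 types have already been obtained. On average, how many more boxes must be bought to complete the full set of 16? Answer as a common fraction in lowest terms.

Starting from 6 distinct types, each trial gives a new one with probability (16−i)/16 when i types are held, so the wait for the next new type is 16/(16−i).
E = 16/10 + 16/9 + 16/8 + 16/7 + 16/6 + 16/5 + 16/4 + 16/3 + 16/2 + 16/1 = 14762/315.

14762/315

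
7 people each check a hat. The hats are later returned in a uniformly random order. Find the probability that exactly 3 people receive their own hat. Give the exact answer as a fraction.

Choose which 3 of the 7 are fixed: C(7,3) = 35 ways.
The remaining 4 must have no fixed point: D(4) = 9.
P = 35·9/5040 = 1/16.

1/16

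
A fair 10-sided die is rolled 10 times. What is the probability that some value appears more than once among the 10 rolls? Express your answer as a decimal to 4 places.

P(all 10 different) = 10/10 · 9/10 · ··· · 1/10 ≈ 0.0004.
P(at least two equal) = 1 − 0.0004 = 0.9996.

0.9996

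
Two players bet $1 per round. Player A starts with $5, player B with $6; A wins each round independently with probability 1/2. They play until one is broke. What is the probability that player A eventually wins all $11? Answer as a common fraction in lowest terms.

With a fair step, P(i) = ½P(i−1) + ½P(i+1) with P(0)=0, P(11)=1 has the linear solution P(i) = i/11.
P(5) = 5/11.

5/11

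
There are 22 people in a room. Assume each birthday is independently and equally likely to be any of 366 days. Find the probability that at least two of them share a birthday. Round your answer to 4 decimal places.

0.4748

It's easier to compute the probability that all 22 are distinct.
P(all distinct) = 366/366 · 365/366 · ··· · 345/366 ≈ 0.5252.
So the probability of at least one match is 1 − 0.5252 = 0.4748.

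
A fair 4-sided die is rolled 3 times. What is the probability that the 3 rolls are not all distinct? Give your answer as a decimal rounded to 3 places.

P(all 3 different) = 4/4 · 3/4 · ··· · 2/4 ≈ 0.375.
P(at least two equal) = 1 − 0.375 = 0.625.

0.625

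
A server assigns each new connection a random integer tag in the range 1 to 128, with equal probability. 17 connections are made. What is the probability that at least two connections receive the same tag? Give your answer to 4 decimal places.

It's easier to compute the probability that all 17 are distinct.
P(all distinct) = 128/128 · 127/128 · ··· · 112/128 ≈ 0.3291.
So the probability of at least one match is 1 − 0.3291 = 0.6709.

0.6709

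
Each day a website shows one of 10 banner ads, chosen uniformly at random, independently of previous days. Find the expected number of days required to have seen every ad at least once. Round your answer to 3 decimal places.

29.290

After i distinct types are collected, each trial gives a new one with probability (10−i)/10, so the expected wait for the next new type is 10/(10−i).
E = 10/10 + 10/9 + 10/8 + 10/7 + 10/6 + 10/5 + 10/4 + 10/3 + 10/2 + 10/1 = 7381/252 ≈ 29.290.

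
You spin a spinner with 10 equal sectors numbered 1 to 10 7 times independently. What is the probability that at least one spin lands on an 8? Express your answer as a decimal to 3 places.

0.522

P(no spin lands on an 8) = (9/10)^7 ≈ 0.478.
P(at least one) = 1 − 0.478 = 0.522.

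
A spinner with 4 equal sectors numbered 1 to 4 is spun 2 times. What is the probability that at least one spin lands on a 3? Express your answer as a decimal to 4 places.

P(no spin lands on a 3) = (3/4)^2 ≈ 0.5625.
P(at least one) = 1 − 0.5625 = 0.4375.

0.4375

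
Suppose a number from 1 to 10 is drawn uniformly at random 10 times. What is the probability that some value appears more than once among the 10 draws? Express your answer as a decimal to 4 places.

P(all 10 different) = 10/10 · 9/10 · ··· · 1/10 ≈ 0.0004.
P(at least two equal) = 1 − 0.0004 = 0.9996.

0.9996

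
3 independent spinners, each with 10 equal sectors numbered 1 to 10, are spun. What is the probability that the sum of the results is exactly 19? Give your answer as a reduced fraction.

69/1000

There are 10^3 = 1000 equally likely outcomes.
The number of ordered 3-tuples from {1,…,10} summing to 19 is 69.
P(sum = 19) = 69/1000.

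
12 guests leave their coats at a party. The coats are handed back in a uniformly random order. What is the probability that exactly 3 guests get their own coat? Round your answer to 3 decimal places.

0.061

Choose which 3 of the 12 are fixed: C(12,3) = 220 ways.
The remaining 9 must have no fixed point: D(9) = 133496.
P = 220·133496/479001600 = 16687/272160 ≈ 0.061.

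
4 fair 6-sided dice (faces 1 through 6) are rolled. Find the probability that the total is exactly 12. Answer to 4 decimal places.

0.0965

There are 6^4 = 1296 equally likely outcomes.
The number of ordered 4-tuples from {1,…,6} summing to 12 is 125.
P(sum = 12) = 125/1296 ≈ 0.0965.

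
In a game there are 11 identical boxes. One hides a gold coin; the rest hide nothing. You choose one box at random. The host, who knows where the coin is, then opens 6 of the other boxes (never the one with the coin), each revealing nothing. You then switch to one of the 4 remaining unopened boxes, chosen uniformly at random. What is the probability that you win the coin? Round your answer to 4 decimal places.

0.2273

Your original box holds the coin with probability 1/11, so the other 10 collectively hold it with probability 10/11.
The host can always find 6 empty boxes to open, so the reveals don't change that 10/11; it is now spread over the 4 remaining unopened boxes.
P(win by switching) = (10/11) · (1/4) = 5/22 ≈ 0.2273.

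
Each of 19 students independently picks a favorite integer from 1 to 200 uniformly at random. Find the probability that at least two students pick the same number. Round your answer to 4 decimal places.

It's easier to compute the probability that all 19 are distinct.
P(all distinct) = 200/200 · 199/200 · ··· · 182/200 ≈ 0.4137.
So the probability of at least one match is 1 − 0.4137 = 0.5863.

0.5863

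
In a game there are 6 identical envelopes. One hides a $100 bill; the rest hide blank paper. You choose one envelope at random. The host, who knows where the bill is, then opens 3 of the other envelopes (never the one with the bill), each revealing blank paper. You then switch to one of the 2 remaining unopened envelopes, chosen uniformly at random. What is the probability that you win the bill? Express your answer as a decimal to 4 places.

Your original envelope holds the bill with probability 1/6, so the other 5 collectively hold it with probability 5/6.
The host can always find 3 empty envelopes to open, so the reveals don't change that 5/6; it is now spread over the 2 remaining unopened envelopes.
P(win by switching) = (5/6) · (1/2) = 5/12 ≈ 0.4167.

0.4167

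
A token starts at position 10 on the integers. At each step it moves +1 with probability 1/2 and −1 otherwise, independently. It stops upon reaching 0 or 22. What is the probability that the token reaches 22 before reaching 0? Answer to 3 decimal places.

With a fair step, P(i) = ½P(i−1) + ½P(i+1) with P(0)=0, P(22)=1 has the linear solution P(i) = i/22.
P(10) = 10/22 = 5/11 ≈ 0.455.

0.455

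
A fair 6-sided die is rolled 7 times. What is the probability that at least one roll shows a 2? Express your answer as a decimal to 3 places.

P(no roll shows a 2) = (5/6)^7 ≈ 0.279.
P(at least one) = 1 − 0.279 = 0.721.

0.721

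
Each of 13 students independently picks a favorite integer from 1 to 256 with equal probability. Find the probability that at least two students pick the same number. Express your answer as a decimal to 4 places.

0.2664

It's easier to compute the probability that all 13 are distinct.
P(all distinct) = 256/256 · 255/256 · ··· · 244/256 ≈ 0.7336.
So the probability of at least one match is 1 − 0.7336 = 0.2664.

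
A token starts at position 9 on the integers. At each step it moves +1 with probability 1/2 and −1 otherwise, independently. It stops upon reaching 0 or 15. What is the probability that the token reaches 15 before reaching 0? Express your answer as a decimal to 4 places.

0.6000

With a fair step, P(i) = ½P(i−1) + ½P(i+1) with P(0)=0, P(15)=1 has the linear solution P(i) = i/15.
P(9) = 9/15 = 3/5 ≈ 0.6000.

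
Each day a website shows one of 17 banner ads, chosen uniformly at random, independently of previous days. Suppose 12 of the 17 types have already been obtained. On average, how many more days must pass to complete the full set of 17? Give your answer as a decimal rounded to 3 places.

38.817

Starting from 12 distinct types, each trial gives a new one with probability (17−i)/17 when i types are held, so the wait for the next new type is 17/(17−i).
E = 17/5 + 17/4 + 17/3 + 17/2 + 17/1 = 2329/60 ≈ 38.817.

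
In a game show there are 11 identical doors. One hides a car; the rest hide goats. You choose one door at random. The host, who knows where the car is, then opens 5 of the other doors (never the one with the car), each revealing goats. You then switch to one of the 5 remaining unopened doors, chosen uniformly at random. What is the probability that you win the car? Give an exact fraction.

2/11

Your original door holds the car with probability 1/11, so the other 10 collectively hold it with probability 10/11.
The host can always find 5 empty doors to open, so the reveals don't change that 10/11; it is now spread over the 5 remaining unopened doors.
P(win by switching) = (10/11) · (1/5) = 2/11.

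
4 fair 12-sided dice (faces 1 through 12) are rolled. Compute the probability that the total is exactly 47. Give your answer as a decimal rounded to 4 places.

0.0002

There are 12^4 = 20736 equally likely outcomes.
The number of ordered 4-tuples from {1,…,12} summing to 47 is 4.
P(sum = 47) = 4/20736 = 1/5184 ≈ 0.0002.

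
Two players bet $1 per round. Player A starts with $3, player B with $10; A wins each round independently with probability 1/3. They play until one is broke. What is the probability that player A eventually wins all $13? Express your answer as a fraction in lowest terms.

7/8191

Let r = q/p = (2/3)/(1/3) = 2. The recurrence P(i) = p·P(i+1) + q·P(i−1) with P(0)=0, P(13)=1 gives P(i) = (1 − r^i)/(1 − r^13).
P(3) = (1 − (2)^3) / (1 − (2)^13) = 7/8191.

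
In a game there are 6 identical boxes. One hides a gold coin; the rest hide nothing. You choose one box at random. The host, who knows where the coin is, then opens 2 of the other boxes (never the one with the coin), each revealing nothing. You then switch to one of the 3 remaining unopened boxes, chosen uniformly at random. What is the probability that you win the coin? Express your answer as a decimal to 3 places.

Your original box holds the coin with probability 1/6, so the other 5 collectively hold it with probability 5/6.
The host can always find 2 empty boxes to open, so the reveals don't change that 5/6; it is now spread over the 3 remaining unopened boxes.
P(win by switching) = (5/6) · (1/3) = 5/18 ≈ 0.278.

0.278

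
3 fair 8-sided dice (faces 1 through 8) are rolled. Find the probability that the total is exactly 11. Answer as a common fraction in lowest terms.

There are 8^3 = 512 equally likely outcomes.
The number of ordered 3-tuples from {1,…,8} summing to 11 is 42.
P(sum = 11) = 42/512 = 21/256.

21/256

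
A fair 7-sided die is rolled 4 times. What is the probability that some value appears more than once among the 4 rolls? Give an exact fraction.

P(all 4 different) = 7/7 · 6/7 · ··· · 4/7 = 120/343.
P(at least two equal) = 1 − 120/343 = 223/343.

223/343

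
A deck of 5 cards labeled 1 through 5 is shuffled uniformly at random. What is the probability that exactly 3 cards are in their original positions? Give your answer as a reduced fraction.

Choose which 3 of the 5 are fixed: C(5,3) = 10 ways.
The remaining 2 must have no fixed point: D(2) = 1.
P = 10·1/120 = 1/12.

1/12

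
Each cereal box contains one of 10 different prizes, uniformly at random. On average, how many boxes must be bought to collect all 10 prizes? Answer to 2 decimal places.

After i distinct types are collected, each trial gives a new one with probability (10−i)/10, so the expected wait for the next new type is 10/(10−i).
E = 10/10 + 10/9 + 10/8 + 10/7 + 10/6 + 10/5 + 10/4 + 10/3 + 10/2 + 10/1 = 7381/252 ≈ 29.29.

29.29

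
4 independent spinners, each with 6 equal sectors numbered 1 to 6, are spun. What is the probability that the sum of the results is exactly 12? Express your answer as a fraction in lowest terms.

There are 6^4 = 1296 equally likely outcomes.
The number of ordered 4-tuples from {1,…,6} summing to 12 is 125.
P(sum = 12) = 125/1296.

125/1296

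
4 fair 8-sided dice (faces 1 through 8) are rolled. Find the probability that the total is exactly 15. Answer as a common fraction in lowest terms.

There are 8^4 = 4096 equally likely outcomes.
The number of ordered 4-tuples from {1,…,8} summing to 15 is 284.
P(sum = 15) = 284/4096 = 71/1024.

71/1024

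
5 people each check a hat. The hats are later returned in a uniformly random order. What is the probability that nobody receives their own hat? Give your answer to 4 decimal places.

This is the derangement probability: permutations of 5 with no fixed point.
D(5) = 5! · (1 − 1/1! + 1/2! − ··· + (−1)^5/5!) = 44.
P = 44/120 = 11/30 ≈ 0.3667.

0.3667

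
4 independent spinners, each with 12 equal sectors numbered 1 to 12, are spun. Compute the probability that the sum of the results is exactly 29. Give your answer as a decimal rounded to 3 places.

There are 12^4 = 20736 equally likely outcomes.
The number of ordered 4-tuples from {1,…,12} summing to 29 is 1060.
P(sum = 29) = 1060/20736 = 265/5184 ≈ 0.051.

0.051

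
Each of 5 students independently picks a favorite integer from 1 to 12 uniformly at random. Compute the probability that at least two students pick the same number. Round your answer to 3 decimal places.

It's easier to compute the probability that all 5 are distinct.
P(all distinct) = 12/12 · 11/12 · ··· · 8/12 ≈ 0.382.
So the probability of at least one match is 1 − 0.382 = 0.618.

0.618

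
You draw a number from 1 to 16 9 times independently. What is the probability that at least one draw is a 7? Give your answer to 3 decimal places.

0.441

P(no draw is a 7) = (15/16)^9 ≈ 0.559.
P(at least one) = 1 − 0.559 = 0.441.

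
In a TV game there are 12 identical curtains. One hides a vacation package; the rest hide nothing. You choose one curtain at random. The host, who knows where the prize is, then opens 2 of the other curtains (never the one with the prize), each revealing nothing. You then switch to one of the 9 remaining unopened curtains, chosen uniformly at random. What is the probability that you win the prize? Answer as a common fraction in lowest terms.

Your original curtain holds the prize with probability 1/12, so the other 11 collectively hold it with probability 11/12.
The host can always find 2 empty curtains to open, so the reveals don't change that 11/12; it is now spread over the 9 remaining unopened curtains.
P(win by switching) = (11/12) · (1/9) = 11/108.

11/108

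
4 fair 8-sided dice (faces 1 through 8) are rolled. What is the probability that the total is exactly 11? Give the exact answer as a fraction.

There are 8^4 = 4096 equally likely outcomes.
The number of ordered 4-tuples from {1,…,8} summing to 11 is 120.
P(sum = 11) = 120/4096 = 15/512.

15/512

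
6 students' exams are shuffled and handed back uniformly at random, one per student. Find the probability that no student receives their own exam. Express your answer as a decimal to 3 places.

0.368

This is the derangement probability: permutations of 6 with no fixed point.
D(6) = 6! · (1 − 1/1! + 1/2! − ··· + (−1)^6/6!) = 265.
P = 265/720 = 53/144 ≈ 0.368.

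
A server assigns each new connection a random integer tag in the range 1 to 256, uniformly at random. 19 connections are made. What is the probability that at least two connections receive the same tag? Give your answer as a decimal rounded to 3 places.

It's easier to compute the probability that all 19 are distinct.
P(all distinct) = 256/256 · 255/256 · ··· · 238/256 ≈ 0.504.
So the probability of at least one match is 1 − 0.504 = 0.496.

0.496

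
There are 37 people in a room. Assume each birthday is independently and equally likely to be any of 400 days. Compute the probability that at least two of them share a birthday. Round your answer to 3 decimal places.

It's easier to compute the probability that all 37 are distinct.
P(all distinct) = 400/400 · 399/400 · ··· · 364/400 ≈ 0.179.
So the probability of at least one match is 1 − 0.179 = 0.821.

0.821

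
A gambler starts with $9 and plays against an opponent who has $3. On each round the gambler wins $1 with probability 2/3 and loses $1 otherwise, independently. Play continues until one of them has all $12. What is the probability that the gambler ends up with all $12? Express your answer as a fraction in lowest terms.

584/585

Let r = q/p = (1/3)/(2/3) = 1/2. The recurrence P(i) = p·P(i+1) + q·P(i−1) with P(0)=0, P(12)=1 gives P(i) = (1 − r^i)/(1 − r^12).
P(9) = (1 − (1/2)^9) / (1 − (1/2)^12) = 584/585.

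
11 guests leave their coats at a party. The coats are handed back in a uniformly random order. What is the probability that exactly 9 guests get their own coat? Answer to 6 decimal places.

Choose which 9 of the 11 are fixed: C(11,9) = 55 ways.
The remaining 2 must have no fixed point: D(2) = 1.
P = 55·1/39916800 = 1/725760 ≈ 0.000001.

0.000001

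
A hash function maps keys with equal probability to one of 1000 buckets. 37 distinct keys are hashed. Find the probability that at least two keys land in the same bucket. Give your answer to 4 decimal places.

0.4905

It's easier to compute the probability that all 37 are distinct.
P(all distinct) = 1000/1000 · 999/1000 · ··· · 964/1000 ≈ 0.5095.
So the probability of at least one match is 1 − 0.5095 = 0.4905.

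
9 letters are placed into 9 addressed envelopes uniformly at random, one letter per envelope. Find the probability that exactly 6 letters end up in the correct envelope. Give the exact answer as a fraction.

Choose which 6 of the 9 are fixed: C(9,6) = 84 ways.
The remaining 3 must have no fixed point: D(3) = 2.
P = 84·2/362880 = 1/2160.

1/2160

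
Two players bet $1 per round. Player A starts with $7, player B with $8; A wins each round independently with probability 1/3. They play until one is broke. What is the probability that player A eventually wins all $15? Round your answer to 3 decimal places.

Let r = q/p = (2/3)/(1/3) = 2. The recurrence P(i) = p·P(i+1) + q·P(i−1) with P(0)=0, P(15)=1 gives P(i) = (1 − r^i)/(1 − r^15).
P(7) = (1 − (2)^7) / (1 − (2)^15) = 127/32767 ≈ 0.004.

0.004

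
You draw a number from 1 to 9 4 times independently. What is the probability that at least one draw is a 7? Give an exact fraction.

2465/6561

P(no draw is a 7) = (8/9)^4 = 4096/6561.
P(at least one) = 1 − 4096/6561 = 2465/6561.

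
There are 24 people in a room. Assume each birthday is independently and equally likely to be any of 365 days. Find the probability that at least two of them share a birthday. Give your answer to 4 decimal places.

It's easier to compute the probability that all 24 are distinct.
P(all distinct) = 365/365 · 364/365 · ··· · 342/365 ≈ 0.4617.
So the probability of at least one match is 1 − 0.4617 = 0.5383.

0.5383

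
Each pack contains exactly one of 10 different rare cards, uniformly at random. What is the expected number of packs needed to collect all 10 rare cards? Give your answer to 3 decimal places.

29.290

After i distinct types are collected, each trial gives a new one with probability (10−i)/10, so the expected wait for the next new type is 10/(10−i).
E = 10/10 + 10/9 + 10/8 + 10/7 + 10/6 + 10/5 + 10/4 + 10/3 + 10/2 + 10/1 = 7381/252 ≈ 29.290.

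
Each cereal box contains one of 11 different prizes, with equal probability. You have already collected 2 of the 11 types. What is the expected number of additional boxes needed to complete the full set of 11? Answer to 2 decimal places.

Starting from 2 distinct types, each trial gives a new one with probability (11−i)/11 when i types are held, so the wait for the next new type is 11/(11−i).
E = 11/9 + 11/8 + 11/7 + 11/6 + 11/5 + 11/4 + 11/3 + 11/2 + 11/1 = 78419/2520 ≈ 31.12.

31.12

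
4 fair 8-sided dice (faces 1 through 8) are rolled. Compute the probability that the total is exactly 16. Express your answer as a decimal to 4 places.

0.0769

There are 8^4 = 4096 equally likely outcomes.
The number of ordered 4-tuples from {1,…,8} summing to 16 is 315.
P(sum = 16) = 315/4096 ≈ 0.0769.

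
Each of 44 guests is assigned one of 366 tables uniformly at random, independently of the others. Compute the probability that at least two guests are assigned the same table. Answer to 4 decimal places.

It's easier to compute the probability that all 44 are distinct.
P(all distinct) = 366/366 · 365/366 · ··· · 323/366 ≈ 0.0676.
So the probability of at least one match is 1 − 0.0676 = 0.9324.

0.9324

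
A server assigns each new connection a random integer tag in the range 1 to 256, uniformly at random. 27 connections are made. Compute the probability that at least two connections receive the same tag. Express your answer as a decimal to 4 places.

0.7585

It's easier to compute the probability that all 27 are distinct.
P(all distinct) = 256/256 · 255/256 · ··· · 230/256 ≈ 0.2415.
So the probability of at least one match is 1 − 0.2415 = 0.7585.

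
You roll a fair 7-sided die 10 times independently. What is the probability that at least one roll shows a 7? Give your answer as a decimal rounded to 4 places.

0.7859

P(no roll shows a 7) = (6/7)^10 ≈ 0.2141.
P(at least one) = 1 − 0.2141 = 0.7859.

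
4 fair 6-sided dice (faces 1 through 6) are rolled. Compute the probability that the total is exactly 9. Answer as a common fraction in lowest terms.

There are 6^4 = 1296 equally likely outcomes.
The number of ordered 4-tuples from {1,…,6} summing to 9 is 56.
P(sum = 9) = 56/1296 = 7/162.

7/162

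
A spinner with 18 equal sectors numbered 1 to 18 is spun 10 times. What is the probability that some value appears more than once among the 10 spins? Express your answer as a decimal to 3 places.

P(all 10 different) = 18/18 · 17/18 · ··· · 9/18 ≈ 0.044.
P(at least two equal) = 1 − 0.044 = 0.956.

0.956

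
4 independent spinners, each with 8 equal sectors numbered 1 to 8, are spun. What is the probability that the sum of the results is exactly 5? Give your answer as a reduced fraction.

1/1024

There are 8^4 = 4096 equally likely outcomes.
The number of ordered 4-tuples from {1,…,8} summing to 5 is 4.
P(sum = 5) = 4/4096 = 1/1024.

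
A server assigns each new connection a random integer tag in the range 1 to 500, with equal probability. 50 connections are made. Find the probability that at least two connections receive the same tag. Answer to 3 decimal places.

0.921

It's easier to compute the probability that all 50 are distinct.
P(all distinct) = 500/500 · 499/500 · ··· · 451/500 ≈ 0.079.
So the probability of at least one match is 1 − 0.079 = 0.921.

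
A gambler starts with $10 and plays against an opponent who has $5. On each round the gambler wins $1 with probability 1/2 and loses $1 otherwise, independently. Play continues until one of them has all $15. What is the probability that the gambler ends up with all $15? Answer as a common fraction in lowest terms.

2/3

With a fair step, P(i) = ½P(i−1) + ½P(i+1) with P(0)=0, P(15)=1 has the linear solution P(i) = i/15.
P(10) = 10/15 = 2/3.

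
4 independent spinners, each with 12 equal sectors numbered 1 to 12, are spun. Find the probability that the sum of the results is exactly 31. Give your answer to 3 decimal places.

There are 12^4 = 20736 equally likely outcomes.
The number of ordered 4-tuples from {1,…,12} summing to 31 is 916.
P(sum = 31) = 916/20736 = 229/5184 ≈ 0.044.

0.044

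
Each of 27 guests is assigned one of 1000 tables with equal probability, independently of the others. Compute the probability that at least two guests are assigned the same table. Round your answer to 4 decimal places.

0.2982

It's easier to compute the probability that all 27 are distinct.
P(all distinct) = 1000/1000 · 999/1000 · ··· · 974/1000 ≈ 0.7018.
So the probability of at least one match is 1 − 0.7018 = 0.2982.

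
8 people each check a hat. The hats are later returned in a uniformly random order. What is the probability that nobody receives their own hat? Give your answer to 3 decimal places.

This is the derangement probability: permutations of 8 with no fixed point.
D(8) = 8! · (1 − 1/1! + 1/2! − ··· + (−1)^8/8!) = 14833.
P = 14833/40320 = 2119/5760 ≈ 0.368.

0.368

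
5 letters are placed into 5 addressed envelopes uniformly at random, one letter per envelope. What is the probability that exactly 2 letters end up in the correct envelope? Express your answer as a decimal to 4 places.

0.1667

Choose which 2 of the 5 are fixed: C(5,2) = 10 ways.
The remaining 3 must have no fixed point: D(3) = 2.
P = 10·2/120 = 1/6 ≈ 0.1667.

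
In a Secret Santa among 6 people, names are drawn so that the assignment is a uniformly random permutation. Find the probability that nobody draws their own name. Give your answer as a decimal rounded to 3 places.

0.368

This is the derangement probability: permutations of 6 with no fixed point.
D(6) = 6! · (1 − 1/1! + 1/2! − ··· + (−1)^6/6!) = 265.
P = 265/720 = 53/144 ≈ 0.368.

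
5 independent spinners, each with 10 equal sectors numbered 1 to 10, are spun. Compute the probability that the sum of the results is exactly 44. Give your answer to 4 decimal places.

0.0021

There are 10^5 = 100000 equally likely outcomes.
The number of ordered 5-tuples from {1,…,10} summing to 44 is 210.
P(sum = 44) = 210/100000 = 21/10000 ≈ 0.0021.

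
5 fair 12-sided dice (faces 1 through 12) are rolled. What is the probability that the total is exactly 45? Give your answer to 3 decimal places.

There are 12^5 = 248832 equally likely outcomes.
The number of ordered 5-tuples from {1,…,12} summing to 45 is 3701.
P(sum = 45) = 3701/248832 ≈ 0.015.

0.015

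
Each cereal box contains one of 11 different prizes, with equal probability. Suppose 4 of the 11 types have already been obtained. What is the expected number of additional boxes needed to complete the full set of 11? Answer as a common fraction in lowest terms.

Starting from 4 distinct types, each trial gives a new one with probability (11−i)/11 when i types are held, so the wait for the next new type is 11/(11−i).
E = 11/7 + 11/6 + 11/5 + 11/4 + 11/3 + 11/2 + 11/1 = 3993/140.

3993/140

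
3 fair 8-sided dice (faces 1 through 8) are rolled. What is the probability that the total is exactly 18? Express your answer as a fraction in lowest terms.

There are 8^3 = 512 equally likely outcomes.
The number of ordered 3-tuples from {1,…,8} summing to 18 is 28.
P(sum = 18) = 28/512 = 7/128.

7/128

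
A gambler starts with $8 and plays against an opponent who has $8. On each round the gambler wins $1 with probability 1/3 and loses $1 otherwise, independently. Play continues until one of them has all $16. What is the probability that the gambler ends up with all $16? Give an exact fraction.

Let r = q/p = (2/3)/(1/3) = 2. The recurrence P(i) = p·P(i+1) + q·P(i−1) with P(0)=0, P(16)=1 gives P(i) = (1 − r^i)/(1 − r^16).
P(8) = (1 − (2)^8) / (1 − (2)^16) = 1/257.

1/257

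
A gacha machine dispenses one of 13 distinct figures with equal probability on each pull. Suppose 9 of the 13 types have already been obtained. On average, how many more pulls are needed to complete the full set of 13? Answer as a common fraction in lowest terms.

Starting from 9 distinct types, each trial gives a new one with probability (13−i)/13 when i types are held, so the wait for the next new type is 13/(13−i).
E = 13/4 + 13/3 + 13/2 + 13/1 = 325/12.

325/12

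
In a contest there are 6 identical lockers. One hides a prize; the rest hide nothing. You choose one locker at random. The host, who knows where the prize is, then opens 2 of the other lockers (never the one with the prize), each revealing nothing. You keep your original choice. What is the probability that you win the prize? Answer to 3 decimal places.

The host can always open 2 empty lockers regardless of your choice, so the reveals give no information about your original locker.
P(win by staying) = 1/6 ≈ 0.167.

0.167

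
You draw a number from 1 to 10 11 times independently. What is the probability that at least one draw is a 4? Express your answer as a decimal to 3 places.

P(no draw is a 4) = (9/10)^11 ≈ 0.314.
P(at least one) = 1 − 0.314 = 0.686.

0.686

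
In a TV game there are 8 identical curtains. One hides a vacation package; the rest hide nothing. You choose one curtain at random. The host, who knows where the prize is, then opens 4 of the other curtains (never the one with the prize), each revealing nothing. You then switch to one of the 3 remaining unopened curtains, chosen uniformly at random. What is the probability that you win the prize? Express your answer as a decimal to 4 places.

0.2917

Your original curtain holds the prize with probability 1/8, so the other 7 collectively hold it with probability 7/8.
The host can always find 4 empty curtains to open, so the reveals don't change that 7/8; it is now spread over the 3 remaining unopened curtains.
P(win by switching) = (7/8) · (1/3) = 7/24 ≈ 0.2917.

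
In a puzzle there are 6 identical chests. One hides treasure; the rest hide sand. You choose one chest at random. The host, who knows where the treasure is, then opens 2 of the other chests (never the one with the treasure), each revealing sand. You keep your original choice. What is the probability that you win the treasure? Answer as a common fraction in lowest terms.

The host can always open 2 empty chests regardless of your choice, so the reveals give no information about your original chest.
P(win by staying) = 1/6.

1/6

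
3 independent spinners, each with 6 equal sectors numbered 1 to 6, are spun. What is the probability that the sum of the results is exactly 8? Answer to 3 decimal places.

0.097

There are 6^3 = 216 equally likely outcomes.
The number of ordered 3-tuples from {1,…,6} summing to 8 is 21.
P(sum = 8) = 21/216 = 7/72 ≈ 0.097.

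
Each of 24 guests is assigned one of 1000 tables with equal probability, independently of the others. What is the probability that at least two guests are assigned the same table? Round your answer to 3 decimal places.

0.243

It's easier to compute the probability that all 24 are distinct.
P(all distinct) = 1000/1000 · 999/1000 · ··· · 977/1000 ≈ 0.757.
So the probability of at least one match is 1 − 0.757 = 0.243.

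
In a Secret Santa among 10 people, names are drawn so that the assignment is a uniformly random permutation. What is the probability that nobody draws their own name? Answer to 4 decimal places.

This is the derangement probability: permutations of 10 with no fixed point.
D(10) = 10! · (1 − 1/1! + 1/2! − ··· + (−1)^10/10!) = 1334961.
P = 1334961/3628800 = 16481/44800 ≈ 0.3679.

0.3679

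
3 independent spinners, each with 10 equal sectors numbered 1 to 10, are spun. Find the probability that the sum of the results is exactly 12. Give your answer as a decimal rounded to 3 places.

0.055

There are 10^3 = 1000 equally likely outcomes.
The number of ordered 3-tuples from {1,…,10} summing to 12 is 55.
P(sum = 12) = 55/1000 = 11/200 ≈ 0.055.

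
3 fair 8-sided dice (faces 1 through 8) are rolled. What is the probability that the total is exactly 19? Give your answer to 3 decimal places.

There are 8^3 = 512 equally likely outcomes.
The number of ordered 3-tuples from {1,…,8} summing to 19 is 21.
P(sum = 19) = 21/512 ≈ 0.041.

0.041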